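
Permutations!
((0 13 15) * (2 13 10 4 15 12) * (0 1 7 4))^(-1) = (0 10)(1 15 4 7)(2 12 13)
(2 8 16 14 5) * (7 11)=(2 8 16 14 5)(7 11)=[0, 1, 8, 3, 4, 2, 6, 11, 16, 9, 10, 7, 12, 13, 5, 15, 14]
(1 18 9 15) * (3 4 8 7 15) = [0, 18, 2, 4, 8, 5, 6, 15, 7, 3, 10, 11, 12, 13, 14, 1, 16, 17, 9] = (1 18 9 3 4 8 7 15)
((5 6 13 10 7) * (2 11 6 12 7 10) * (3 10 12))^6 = ((2 11 6 13)(3 10 12 7 5))^6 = (2 6)(3 10 12 7 5)(11 13)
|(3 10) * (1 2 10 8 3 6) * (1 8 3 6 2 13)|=|(1 13)(2 10)(6 8)|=2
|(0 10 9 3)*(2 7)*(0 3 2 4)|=|(0 10 9 2 7 4)|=6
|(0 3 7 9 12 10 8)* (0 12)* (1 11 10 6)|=12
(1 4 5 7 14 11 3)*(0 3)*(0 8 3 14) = (0 14 11 8 3 1 4 5 7) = [14, 4, 2, 1, 5, 7, 6, 0, 3, 9, 10, 8, 12, 13, 11]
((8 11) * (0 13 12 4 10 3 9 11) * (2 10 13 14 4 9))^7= (0 8 11 9 12 13 4 14)(2 10 3)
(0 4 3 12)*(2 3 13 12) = (0 4 13 12)(2 3) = [4, 1, 3, 2, 13, 5, 6, 7, 8, 9, 10, 11, 0, 12]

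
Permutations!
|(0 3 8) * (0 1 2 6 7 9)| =|(0 3 8 1 2 6 7 9)| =8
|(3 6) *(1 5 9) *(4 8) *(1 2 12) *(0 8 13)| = 20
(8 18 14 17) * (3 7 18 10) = (3 7 18 14 17 8 10) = [0, 1, 2, 7, 4, 5, 6, 18, 10, 9, 3, 11, 12, 13, 17, 15, 16, 8, 14]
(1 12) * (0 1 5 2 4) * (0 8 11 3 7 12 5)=(0 1 5 2 4 8 11 3 7 12)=[1, 5, 4, 7, 8, 2, 6, 12, 11, 9, 10, 3, 0]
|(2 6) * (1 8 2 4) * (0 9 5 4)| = 8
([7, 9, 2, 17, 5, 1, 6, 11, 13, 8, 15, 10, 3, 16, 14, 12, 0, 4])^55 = [1, 12, 2, 7, 10, 15, 6, 9, 17, 3, 13, 8, 0, 4, 14, 16, 5, 11]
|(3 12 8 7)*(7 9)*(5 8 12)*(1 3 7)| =|(12)(1 3 5 8 9)| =5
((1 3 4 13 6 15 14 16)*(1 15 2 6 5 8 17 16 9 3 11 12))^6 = (3 16 13 14 8)(4 15 5 9 17)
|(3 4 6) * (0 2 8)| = 3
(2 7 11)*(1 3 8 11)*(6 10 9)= [0, 3, 7, 8, 4, 5, 10, 1, 11, 6, 9, 2]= (1 3 8 11 2 7)(6 10 9)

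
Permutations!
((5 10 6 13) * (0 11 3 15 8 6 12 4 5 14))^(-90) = ((0 11 3 15 8 6 13 14)(4 5 10 12))^(-90) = (0 13 8 3)(4 10)(5 12)(6 15 11 14)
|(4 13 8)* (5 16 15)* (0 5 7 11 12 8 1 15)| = |(0 5 16)(1 15 7 11 12 8 4 13)| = 24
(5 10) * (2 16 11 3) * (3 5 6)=(2 16 11 5 10 6 3)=[0, 1, 16, 2, 4, 10, 3, 7, 8, 9, 6, 5, 12, 13, 14, 15, 11]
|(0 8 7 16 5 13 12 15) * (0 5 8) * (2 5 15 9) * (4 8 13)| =9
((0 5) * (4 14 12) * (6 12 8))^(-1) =(0 5)(4 12 6 8 14)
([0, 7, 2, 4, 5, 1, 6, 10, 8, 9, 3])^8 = (1 10 4)(3 5 7)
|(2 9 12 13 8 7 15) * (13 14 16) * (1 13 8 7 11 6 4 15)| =30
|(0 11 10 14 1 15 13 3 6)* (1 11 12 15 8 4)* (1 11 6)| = 12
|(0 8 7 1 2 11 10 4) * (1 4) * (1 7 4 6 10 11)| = |(11)(0 8 4)(1 2)(6 10 7)| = 6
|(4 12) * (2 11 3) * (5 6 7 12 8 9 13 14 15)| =|(2 11 3)(4 8 9 13 14 15 5 6 7 12)| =30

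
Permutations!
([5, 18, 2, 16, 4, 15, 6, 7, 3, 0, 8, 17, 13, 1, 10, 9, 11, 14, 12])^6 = (0 15)(1 12)(3 8 10 14 17 11 16)(5 9)(13 18)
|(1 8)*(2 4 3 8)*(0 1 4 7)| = |(0 1 2 7)(3 8 4)| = 12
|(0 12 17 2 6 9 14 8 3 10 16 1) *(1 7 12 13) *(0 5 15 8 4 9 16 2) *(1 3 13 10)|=24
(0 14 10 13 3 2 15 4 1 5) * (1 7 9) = [14, 5, 15, 2, 7, 0, 6, 9, 8, 1, 13, 11, 12, 3, 10, 4] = (0 14 10 13 3 2 15 4 7 9 1 5)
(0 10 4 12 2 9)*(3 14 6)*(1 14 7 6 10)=[1, 14, 9, 7, 12, 5, 3, 6, 8, 0, 4, 11, 2, 13, 10]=(0 1 14 10 4 12 2 9)(3 7 6)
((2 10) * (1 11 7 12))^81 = (1 11 7 12)(2 10)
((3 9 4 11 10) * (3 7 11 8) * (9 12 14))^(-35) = ((3 12 14 9 4 8)(7 11 10))^(-35) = (3 12 14 9 4 8)(7 11 10)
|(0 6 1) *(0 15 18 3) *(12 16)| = |(0 6 1 15 18 3)(12 16)| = 6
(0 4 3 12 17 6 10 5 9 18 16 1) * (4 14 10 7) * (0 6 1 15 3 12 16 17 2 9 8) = (0 14 10 5 8)(1 6 7 4 12 2 9 18 17)(3 16 15) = [14, 6, 9, 16, 12, 8, 7, 4, 0, 18, 5, 11, 2, 13, 10, 3, 15, 1, 17]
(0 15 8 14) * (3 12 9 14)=(0 15 8 3 12 9 14)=[15, 1, 2, 12, 4, 5, 6, 7, 3, 14, 10, 11, 9, 13, 0, 8]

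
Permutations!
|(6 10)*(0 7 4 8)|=4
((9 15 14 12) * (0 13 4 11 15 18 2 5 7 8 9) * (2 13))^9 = (0 11 9 2 15 18 5 14 13 7 12 4 8)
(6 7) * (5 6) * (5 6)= (6 7)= [0, 1, 2, 3, 4, 5, 7, 6]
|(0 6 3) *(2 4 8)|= 3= |(0 6 3)(2 4 8)|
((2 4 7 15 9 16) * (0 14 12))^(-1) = ((0 14 12)(2 4 7 15 9 16))^(-1) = (0 12 14)(2 16 9 15 7 4)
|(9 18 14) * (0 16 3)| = 3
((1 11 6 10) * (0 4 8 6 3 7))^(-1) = ((0 4 8 6 10 1 11 3 7))^(-1) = (0 7 3 11 1 10 6 8 4)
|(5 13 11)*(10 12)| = 6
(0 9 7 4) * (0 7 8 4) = (0 9 8 4 7) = [9, 1, 2, 3, 7, 5, 6, 0, 4, 8]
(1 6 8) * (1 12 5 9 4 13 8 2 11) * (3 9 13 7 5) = [0, 6, 11, 9, 7, 13, 2, 5, 12, 4, 10, 1, 3, 8] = (1 6 2 11)(3 9 4 7 5 13 8 12)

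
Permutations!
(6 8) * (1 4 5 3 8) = (1 4 5 3 8 6) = [0, 4, 2, 8, 5, 3, 1, 7, 6]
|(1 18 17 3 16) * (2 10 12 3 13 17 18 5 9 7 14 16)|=12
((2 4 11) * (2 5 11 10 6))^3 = (2 6 10 4)(5 11) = ((2 4 10 6)(5 11))^3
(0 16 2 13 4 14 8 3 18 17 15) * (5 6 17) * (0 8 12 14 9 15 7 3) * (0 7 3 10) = (0 16 2 13 4 9 15 8 7 10)(3 18 5 6 17)(12 14) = [16, 1, 13, 18, 9, 6, 17, 10, 7, 15, 0, 11, 14, 4, 12, 8, 2, 3, 5]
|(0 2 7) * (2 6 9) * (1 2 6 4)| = 10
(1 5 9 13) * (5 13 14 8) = [0, 13, 2, 3, 4, 9, 6, 7, 5, 14, 10, 11, 12, 1, 8] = (1 13)(5 9 14 8)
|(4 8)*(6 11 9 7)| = |(4 8)(6 11 9 7)| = 4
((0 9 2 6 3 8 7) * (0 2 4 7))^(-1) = ((0 9 4 7 2 6 3 8))^(-1) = (0 8 3 6 2 7 4 9)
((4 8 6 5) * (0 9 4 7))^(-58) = ((0 9 4 8 6 5 7))^(-58) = (0 5 8 9 7 6 4)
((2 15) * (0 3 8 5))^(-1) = (0 5 8 3)(2 15)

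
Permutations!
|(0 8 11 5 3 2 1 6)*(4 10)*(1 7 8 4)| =30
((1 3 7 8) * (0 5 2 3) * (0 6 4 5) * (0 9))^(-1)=(0 9)(1 8 7 3 2 5 4 6)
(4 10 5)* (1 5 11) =[0, 5, 2, 3, 10, 4, 6, 7, 8, 9, 11, 1] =(1 5 4 10 11)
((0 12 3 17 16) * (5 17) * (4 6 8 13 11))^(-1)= (0 16 17 5 3 12)(4 11 13 8 6)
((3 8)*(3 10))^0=(10)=((3 8 10))^0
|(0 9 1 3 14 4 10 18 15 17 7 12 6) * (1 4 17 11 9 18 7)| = |(0 18 15 11 9 4 10 7 12 6)(1 3 14 17)| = 20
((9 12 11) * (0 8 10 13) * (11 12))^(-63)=(0 8 10 13)(9 11)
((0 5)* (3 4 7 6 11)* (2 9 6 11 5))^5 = (3 4 7 11)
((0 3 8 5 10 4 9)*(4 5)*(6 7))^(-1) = (0 9 4 8 3)(5 10)(6 7)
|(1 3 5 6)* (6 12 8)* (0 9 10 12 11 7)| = 11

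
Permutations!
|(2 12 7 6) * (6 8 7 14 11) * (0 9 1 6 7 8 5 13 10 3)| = |(0 9 1 6 2 12 14 11 7 5 13 10 3)| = 13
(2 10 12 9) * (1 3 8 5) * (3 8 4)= (1 8 5)(2 10 12 9)(3 4)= [0, 8, 10, 4, 3, 1, 6, 7, 5, 2, 12, 11, 9]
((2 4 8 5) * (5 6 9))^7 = (2 4 8 6 9 5)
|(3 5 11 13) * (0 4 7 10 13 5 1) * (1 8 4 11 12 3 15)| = 12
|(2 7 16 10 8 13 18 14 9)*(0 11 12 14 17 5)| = |(0 11 12 14 9 2 7 16 10 8 13 18 17 5)| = 14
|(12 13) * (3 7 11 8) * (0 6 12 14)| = 20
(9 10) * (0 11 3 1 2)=(0 11 3 1 2)(9 10)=[11, 2, 0, 1, 4, 5, 6, 7, 8, 10, 9, 3]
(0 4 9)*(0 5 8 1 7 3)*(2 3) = (0 4 9 5 8 1 7 2 3) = [4, 7, 3, 0, 9, 8, 6, 2, 1, 5]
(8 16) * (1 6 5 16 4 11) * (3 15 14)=[0, 6, 2, 15, 11, 16, 5, 7, 4, 9, 10, 1, 12, 13, 3, 14, 8]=(1 6 5 16 8 4 11)(3 15 14)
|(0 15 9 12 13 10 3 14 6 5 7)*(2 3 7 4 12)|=13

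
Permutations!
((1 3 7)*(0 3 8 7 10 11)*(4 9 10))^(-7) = (0 11 10 9 4 3)(1 7 8) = ((0 3 4 9 10 11)(1 8 7))^(-7)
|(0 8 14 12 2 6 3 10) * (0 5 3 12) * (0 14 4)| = |(14)(0 8 4)(2 6 12)(3 10 5)| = 3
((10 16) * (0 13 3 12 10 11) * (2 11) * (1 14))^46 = (0 2 10 3)(11 16 12 13)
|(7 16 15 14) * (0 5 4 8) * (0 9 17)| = 12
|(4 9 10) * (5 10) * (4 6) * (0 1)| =10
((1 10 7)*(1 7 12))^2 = (1 12 10)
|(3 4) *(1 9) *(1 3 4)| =3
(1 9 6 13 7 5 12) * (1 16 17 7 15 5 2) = (1 9 6 13 15 5 12 16 17 7 2) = [0, 9, 1, 3, 4, 12, 13, 2, 8, 6, 10, 11, 16, 15, 14, 5, 17, 7]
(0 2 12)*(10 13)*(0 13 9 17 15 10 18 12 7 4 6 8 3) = (0 2 7 4 6 8 3)(9 17 15 10)(12 13 18) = [2, 1, 7, 0, 6, 5, 8, 4, 3, 17, 9, 11, 13, 18, 14, 10, 16, 15, 12]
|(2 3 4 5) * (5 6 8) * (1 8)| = 7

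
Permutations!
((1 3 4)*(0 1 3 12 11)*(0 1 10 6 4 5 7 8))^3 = ((0 10 6 4 3 5 7 8)(1 12 11))^3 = (12)(0 4 7 10 3 8 6 5)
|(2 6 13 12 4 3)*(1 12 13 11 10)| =8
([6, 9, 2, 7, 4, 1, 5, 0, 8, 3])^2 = (0 5 9 7 6 1 3)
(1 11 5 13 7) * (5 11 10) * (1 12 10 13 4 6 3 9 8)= (1 13 7 12 10 5 4 6 3 9 8)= [0, 13, 2, 9, 6, 4, 3, 12, 1, 8, 5, 11, 10, 7]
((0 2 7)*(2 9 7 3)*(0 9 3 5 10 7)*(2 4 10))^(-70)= (0 4 7)(3 10 9)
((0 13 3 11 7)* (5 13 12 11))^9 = (13)(0 12 11 7)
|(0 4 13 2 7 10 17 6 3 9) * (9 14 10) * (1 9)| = 35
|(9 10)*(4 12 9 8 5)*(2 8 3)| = 8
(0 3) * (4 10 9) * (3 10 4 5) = [10, 1, 2, 0, 4, 3, 6, 7, 8, 5, 9] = (0 10 9 5 3)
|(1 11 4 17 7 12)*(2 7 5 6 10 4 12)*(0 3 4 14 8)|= 18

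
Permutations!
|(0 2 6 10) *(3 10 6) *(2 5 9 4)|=7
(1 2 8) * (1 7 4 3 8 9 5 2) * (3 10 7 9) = (2 3 8 9 5)(4 10 7) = [0, 1, 3, 8, 10, 2, 6, 4, 9, 5, 7]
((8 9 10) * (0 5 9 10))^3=((0 5 9)(8 10))^3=(8 10)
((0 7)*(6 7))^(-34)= (0 7 6)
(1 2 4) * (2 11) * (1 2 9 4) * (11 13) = [0, 13, 1, 3, 2, 5, 6, 7, 8, 4, 10, 9, 12, 11] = (1 13 11 9 4 2)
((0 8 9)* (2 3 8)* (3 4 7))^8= ((0 2 4 7 3 8 9))^8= (0 2 4 7 3 8 9)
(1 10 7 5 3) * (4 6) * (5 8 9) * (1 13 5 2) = (1 10 7 8 9 2)(3 13 5)(4 6) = [0, 10, 1, 13, 6, 3, 4, 8, 9, 2, 7, 11, 12, 5]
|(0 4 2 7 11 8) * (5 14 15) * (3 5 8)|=|(0 4 2 7 11 3 5 14 15 8)|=10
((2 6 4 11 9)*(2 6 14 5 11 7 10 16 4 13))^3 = ((2 14 5 11 9 6 13)(4 7 10 16))^3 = (2 11 13 5 6 14 9)(4 16 10 7)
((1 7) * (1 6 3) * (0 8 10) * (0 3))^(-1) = (0 6 7 1 3 10 8)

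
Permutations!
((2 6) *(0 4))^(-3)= ((0 4)(2 6))^(-3)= (0 4)(2 6)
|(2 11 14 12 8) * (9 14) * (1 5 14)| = |(1 5 14 12 8 2 11 9)| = 8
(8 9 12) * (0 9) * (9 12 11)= [12, 1, 2, 3, 4, 5, 6, 7, 0, 11, 10, 9, 8]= (0 12 8)(9 11)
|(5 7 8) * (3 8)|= |(3 8 5 7)|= 4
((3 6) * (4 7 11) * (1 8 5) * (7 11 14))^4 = (14)(1 8 5)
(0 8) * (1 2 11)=(0 8)(1 2 11)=[8, 2, 11, 3, 4, 5, 6, 7, 0, 9, 10, 1]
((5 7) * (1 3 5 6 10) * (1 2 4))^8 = ((1 3 5 7 6 10 2 4))^8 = (10)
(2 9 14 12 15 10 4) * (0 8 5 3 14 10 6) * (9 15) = (0 8 5 3 14 12 9 10 4 2 15 6) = [8, 1, 15, 14, 2, 3, 0, 7, 5, 10, 4, 11, 9, 13, 12, 6]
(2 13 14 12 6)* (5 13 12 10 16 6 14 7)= (2 12 14 10 16 6)(5 13 7)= [0, 1, 12, 3, 4, 13, 2, 5, 8, 9, 16, 11, 14, 7, 10, 15, 6]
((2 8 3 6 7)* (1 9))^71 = ((1 9)(2 8 3 6 7))^71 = (1 9)(2 8 3 6 7)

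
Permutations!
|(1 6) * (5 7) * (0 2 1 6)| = |(0 2 1)(5 7)| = 6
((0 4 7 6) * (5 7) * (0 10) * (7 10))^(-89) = ((0 4 5 10)(6 7))^(-89) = (0 10 5 4)(6 7)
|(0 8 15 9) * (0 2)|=5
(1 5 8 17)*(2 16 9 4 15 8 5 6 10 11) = [0, 6, 16, 3, 15, 5, 10, 7, 17, 4, 11, 2, 12, 13, 14, 8, 9, 1] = (1 6 10 11 2 16 9 4 15 8 17)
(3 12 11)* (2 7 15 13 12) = (2 7 15 13 12 11 3) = [0, 1, 7, 2, 4, 5, 6, 15, 8, 9, 10, 3, 11, 12, 14, 13]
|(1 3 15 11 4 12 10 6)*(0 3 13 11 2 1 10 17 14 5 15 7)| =|(0 3 7)(1 13 11 4 12 17 14 5 15 2)(6 10)| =30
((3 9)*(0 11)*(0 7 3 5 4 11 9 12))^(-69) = (0 4 3 9 11 12 5 7)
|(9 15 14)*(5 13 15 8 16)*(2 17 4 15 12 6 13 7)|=30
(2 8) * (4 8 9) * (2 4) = (2 9)(4 8) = [0, 1, 9, 3, 8, 5, 6, 7, 4, 2]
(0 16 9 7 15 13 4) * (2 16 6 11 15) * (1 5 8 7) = (0 6 11 15 13 4)(1 5 8 7 2 16 9) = [6, 5, 16, 3, 0, 8, 11, 2, 7, 1, 10, 15, 12, 4, 14, 13, 9]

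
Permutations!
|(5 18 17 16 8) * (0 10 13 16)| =|(0 10 13 16 8 5 18 17)| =8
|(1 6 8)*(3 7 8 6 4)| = 5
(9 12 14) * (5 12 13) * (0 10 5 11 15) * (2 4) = (0 10 5 12 14 9 13 11 15)(2 4) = [10, 1, 4, 3, 2, 12, 6, 7, 8, 13, 5, 15, 14, 11, 9, 0]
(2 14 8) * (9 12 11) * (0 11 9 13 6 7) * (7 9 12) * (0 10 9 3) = (0 11 13 6 3)(2 14 8)(7 10 9) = [11, 1, 14, 0, 4, 5, 3, 10, 2, 7, 9, 13, 12, 6, 8]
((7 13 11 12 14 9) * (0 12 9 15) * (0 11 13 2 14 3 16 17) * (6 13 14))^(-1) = ((0 12 3 16 17)(2 6 13 14 15 11 9 7))^(-1) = (0 17 16 3 12)(2 7 9 11 15 14 13 6)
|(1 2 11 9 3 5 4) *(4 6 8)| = 9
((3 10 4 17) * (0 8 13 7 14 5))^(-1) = (0 5 14 7 13 8)(3 17 4 10)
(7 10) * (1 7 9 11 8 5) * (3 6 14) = (1 7 10 9 11 8 5)(3 6 14) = [0, 7, 2, 6, 4, 1, 14, 10, 5, 11, 9, 8, 12, 13, 3]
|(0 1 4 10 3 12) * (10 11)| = 7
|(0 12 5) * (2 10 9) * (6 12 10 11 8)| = 9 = |(0 10 9 2 11 8 6 12 5)|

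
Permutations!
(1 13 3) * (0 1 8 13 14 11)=(0 1 14 11)(3 8 13)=[1, 14, 2, 8, 4, 5, 6, 7, 13, 9, 10, 0, 12, 3, 11]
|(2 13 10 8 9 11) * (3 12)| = 6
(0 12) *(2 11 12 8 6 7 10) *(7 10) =[8, 1, 11, 3, 4, 5, 10, 7, 6, 9, 2, 12, 0] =(0 8 6 10 2 11 12)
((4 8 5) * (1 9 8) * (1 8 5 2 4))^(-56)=(1 9 5)(2 4 8)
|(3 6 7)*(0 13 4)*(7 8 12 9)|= |(0 13 4)(3 6 8 12 9 7)|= 6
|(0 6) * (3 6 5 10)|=5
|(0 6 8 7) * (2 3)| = |(0 6 8 7)(2 3)| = 4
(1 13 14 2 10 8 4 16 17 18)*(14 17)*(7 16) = (1 13 17 18)(2 10 8 4 7 16 14) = [0, 13, 10, 3, 7, 5, 6, 16, 4, 9, 8, 11, 12, 17, 2, 15, 14, 18, 1]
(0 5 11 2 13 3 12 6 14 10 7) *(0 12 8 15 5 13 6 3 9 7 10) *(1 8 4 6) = [13, 8, 1, 4, 6, 11, 14, 12, 15, 7, 10, 2, 3, 9, 0, 5] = (0 13 9 7 12 3 4 6 14)(1 8 15 5 11 2)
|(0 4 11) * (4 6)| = |(0 6 4 11)| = 4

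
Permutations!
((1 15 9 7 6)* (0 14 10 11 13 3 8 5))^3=((0 14 10 11 13 3 8 5)(1 15 9 7 6))^3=(0 11 8 14 13 5 10 3)(1 7 15 6 9)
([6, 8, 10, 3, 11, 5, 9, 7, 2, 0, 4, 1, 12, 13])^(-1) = [9, 11, 8, 3, 10, 5, 0, 7, 1, 6, 2, 4, 12, 13]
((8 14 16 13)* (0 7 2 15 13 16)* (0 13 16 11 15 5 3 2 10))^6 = (16)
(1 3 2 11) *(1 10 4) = (1 3 2 11 10 4) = [0, 3, 11, 2, 1, 5, 6, 7, 8, 9, 4, 10]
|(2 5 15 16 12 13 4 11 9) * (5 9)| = 14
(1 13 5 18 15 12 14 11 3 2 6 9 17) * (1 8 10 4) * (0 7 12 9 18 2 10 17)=(0 7 12 14 11 3 10 4 1 13 5 2 6 18 15 9)(8 17)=[7, 13, 6, 10, 1, 2, 18, 12, 17, 0, 4, 3, 14, 5, 11, 9, 16, 8, 15]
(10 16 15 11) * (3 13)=(3 13)(10 16 15 11)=[0, 1, 2, 13, 4, 5, 6, 7, 8, 9, 16, 10, 12, 3, 14, 11, 15]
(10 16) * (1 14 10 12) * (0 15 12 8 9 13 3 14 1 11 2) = (0 15 12 11 2)(3 14 10 16 8 9 13) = [15, 1, 0, 14, 4, 5, 6, 7, 9, 13, 16, 2, 11, 3, 10, 12, 8]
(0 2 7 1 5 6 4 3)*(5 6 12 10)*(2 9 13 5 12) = [9, 6, 7, 0, 3, 2, 4, 1, 8, 13, 12, 11, 10, 5] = (0 9 13 5 2 7 1 6 4 3)(10 12)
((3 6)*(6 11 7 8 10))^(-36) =((3 11 7 8 10 6))^(-36) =(11)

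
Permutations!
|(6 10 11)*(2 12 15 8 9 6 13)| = 9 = |(2 12 15 8 9 6 10 11 13)|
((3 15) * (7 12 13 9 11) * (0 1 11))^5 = (0 13 7 1 9 12 11)(3 15)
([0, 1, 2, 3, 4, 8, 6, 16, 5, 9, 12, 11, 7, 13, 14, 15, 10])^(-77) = [0, 1, 2, 3, 4, 8, 6, 12, 5, 9, 16, 11, 10, 13, 14, 15, 7]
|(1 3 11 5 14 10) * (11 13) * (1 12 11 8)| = |(1 3 13 8)(5 14 10 12 11)| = 20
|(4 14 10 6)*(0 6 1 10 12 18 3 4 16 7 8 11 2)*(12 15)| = |(0 6 16 7 8 11 2)(1 10)(3 4 14 15 12 18)| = 42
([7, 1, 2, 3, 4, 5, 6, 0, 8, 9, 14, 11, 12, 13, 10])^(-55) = [7, 1, 2, 3, 4, 5, 6, 0, 8, 9, 14, 11, 12, 13, 10]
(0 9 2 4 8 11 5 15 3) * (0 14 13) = (0 9 2 4 8 11 5 15 3 14 13) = [9, 1, 4, 14, 8, 15, 6, 7, 11, 2, 10, 5, 12, 0, 13, 3]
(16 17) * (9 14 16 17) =(17)(9 14 16) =[0, 1, 2, 3, 4, 5, 6, 7, 8, 14, 10, 11, 12, 13, 16, 15, 9, 17]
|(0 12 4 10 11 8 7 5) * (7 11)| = 6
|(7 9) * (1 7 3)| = |(1 7 9 3)| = 4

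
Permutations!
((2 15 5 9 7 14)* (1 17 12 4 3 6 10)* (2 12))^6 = (1 7 10 9 6 5 3 15 4 2 12 17 14)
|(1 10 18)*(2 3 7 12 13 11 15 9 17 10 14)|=|(1 14 2 3 7 12 13 11 15 9 17 10 18)|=13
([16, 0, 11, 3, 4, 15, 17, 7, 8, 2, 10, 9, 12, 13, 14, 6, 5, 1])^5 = [17, 6, 9, 3, 4, 0, 5, 7, 8, 11, 10, 2, 12, 13, 14, 16, 1, 15]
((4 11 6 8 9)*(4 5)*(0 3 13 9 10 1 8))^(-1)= ((0 3 13 9 5 4 11 6)(1 8 10))^(-1)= (0 6 11 4 5 9 13 3)(1 10 8)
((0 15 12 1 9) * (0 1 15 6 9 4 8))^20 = (15)(0 9 4)(1 8 6)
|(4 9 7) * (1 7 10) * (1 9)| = 6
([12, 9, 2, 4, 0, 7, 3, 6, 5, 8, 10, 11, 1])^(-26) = [8, 7, 2, 1, 9, 4, 12, 0, 3, 6, 10, 11, 5]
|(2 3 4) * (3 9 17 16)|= |(2 9 17 16 3 4)|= 6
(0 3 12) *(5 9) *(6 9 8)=(0 3 12)(5 8 6 9)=[3, 1, 2, 12, 4, 8, 9, 7, 6, 5, 10, 11, 0]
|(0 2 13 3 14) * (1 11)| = 10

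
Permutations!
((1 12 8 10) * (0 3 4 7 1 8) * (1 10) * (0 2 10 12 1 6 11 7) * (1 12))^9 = ((0 3 4)(1 12 2 10 8 6 11 7))^9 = (1 12 2 10 8 6 11 7)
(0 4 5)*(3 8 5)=(0 4 3 8 5)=[4, 1, 2, 8, 3, 0, 6, 7, 5]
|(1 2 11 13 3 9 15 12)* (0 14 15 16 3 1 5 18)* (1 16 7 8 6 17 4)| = 12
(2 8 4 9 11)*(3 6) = (2 8 4 9 11)(3 6) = [0, 1, 8, 6, 9, 5, 3, 7, 4, 11, 10, 2]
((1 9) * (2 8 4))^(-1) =(1 9)(2 4 8)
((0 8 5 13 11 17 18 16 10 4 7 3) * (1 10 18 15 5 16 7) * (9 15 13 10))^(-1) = ((0 8 16 18 7 3)(1 9 15 5 10 4)(11 17 13))^(-1) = (0 3 7 18 16 8)(1 4 10 5 15 9)(11 13 17)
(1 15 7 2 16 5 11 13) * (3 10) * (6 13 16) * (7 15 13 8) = (1 13)(2 6 8 7)(3 10)(5 11 16) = [0, 13, 6, 10, 4, 11, 8, 2, 7, 9, 3, 16, 12, 1, 14, 15, 5]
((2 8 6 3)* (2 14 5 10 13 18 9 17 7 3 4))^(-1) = ((2 8 6 4)(3 14 5 10 13 18 9 17 7))^(-1) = (2 4 6 8)(3 7 17 9 18 13 10 5 14)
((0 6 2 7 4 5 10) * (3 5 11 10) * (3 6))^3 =(0 6 4)(2 11 3)(5 7 10)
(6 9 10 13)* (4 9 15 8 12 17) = (4 9 10 13 6 15 8 12 17) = [0, 1, 2, 3, 9, 5, 15, 7, 12, 10, 13, 11, 17, 6, 14, 8, 16, 4]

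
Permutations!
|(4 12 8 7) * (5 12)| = 5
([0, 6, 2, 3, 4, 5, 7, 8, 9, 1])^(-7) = [0, 8, 2, 3, 4, 5, 9, 1, 6, 7]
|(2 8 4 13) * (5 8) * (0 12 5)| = |(0 12 5 8 4 13 2)| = 7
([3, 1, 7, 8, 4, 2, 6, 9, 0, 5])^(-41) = (0 3 8)(2 5 9 7)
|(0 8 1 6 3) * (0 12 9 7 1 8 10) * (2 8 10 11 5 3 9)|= |(0 11 5 3 12 2 8 10)(1 6 9 7)|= 8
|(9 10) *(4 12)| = |(4 12)(9 10)| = 2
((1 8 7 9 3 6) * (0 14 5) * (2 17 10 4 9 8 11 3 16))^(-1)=((0 14 5)(1 11 3 6)(2 17 10 4 9 16)(7 8))^(-1)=(0 5 14)(1 6 3 11)(2 16 9 4 10 17)(7 8)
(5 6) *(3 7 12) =(3 7 12)(5 6) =[0, 1, 2, 7, 4, 6, 5, 12, 8, 9, 10, 11, 3]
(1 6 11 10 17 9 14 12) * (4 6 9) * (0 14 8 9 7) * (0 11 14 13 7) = (0 13 7 11 10 17 4 6 14 12 1)(8 9) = [13, 0, 2, 3, 6, 5, 14, 11, 9, 8, 17, 10, 1, 7, 12, 15, 16, 4]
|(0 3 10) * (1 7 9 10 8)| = 7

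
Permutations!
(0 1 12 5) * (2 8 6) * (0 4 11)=(0 1 12 5 4 11)(2 8 6)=[1, 12, 8, 3, 11, 4, 2, 7, 6, 9, 10, 0, 5]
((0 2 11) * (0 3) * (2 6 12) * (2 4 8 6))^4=(12)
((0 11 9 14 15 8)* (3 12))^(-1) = ((0 11 9 14 15 8)(3 12))^(-1) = (0 8 15 14 9 11)(3 12)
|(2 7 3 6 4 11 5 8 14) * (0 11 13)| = |(0 11 5 8 14 2 7 3 6 4 13)| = 11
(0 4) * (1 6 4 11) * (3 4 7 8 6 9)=(0 11 1 9 3 4)(6 7 8)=[11, 9, 2, 4, 0, 5, 7, 8, 6, 3, 10, 1]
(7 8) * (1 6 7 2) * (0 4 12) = (0 4 12)(1 6 7 8 2) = [4, 6, 1, 3, 12, 5, 7, 8, 2, 9, 10, 11, 0]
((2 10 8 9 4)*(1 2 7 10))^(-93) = ((1 2)(4 7 10 8 9))^(-93) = (1 2)(4 10 9 7 8)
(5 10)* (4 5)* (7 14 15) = (4 5 10)(7 14 15) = [0, 1, 2, 3, 5, 10, 6, 14, 8, 9, 4, 11, 12, 13, 15, 7]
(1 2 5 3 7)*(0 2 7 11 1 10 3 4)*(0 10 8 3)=[2, 7, 5, 11, 10, 4, 6, 8, 3, 9, 0, 1]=(0 2 5 4 10)(1 7 8 3 11)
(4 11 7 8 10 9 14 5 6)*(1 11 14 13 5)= (1 11 7 8 10 9 13 5 6 4 14)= [0, 11, 2, 3, 14, 6, 4, 8, 10, 13, 9, 7, 12, 5, 1]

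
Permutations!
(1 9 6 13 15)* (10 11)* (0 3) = (0 3)(1 9 6 13 15)(10 11) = [3, 9, 2, 0, 4, 5, 13, 7, 8, 6, 11, 10, 12, 15, 14, 1]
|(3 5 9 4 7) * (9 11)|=6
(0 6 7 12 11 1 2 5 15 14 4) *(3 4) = (0 6 7 12 11 1 2 5 15 14 3 4) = [6, 2, 5, 4, 0, 15, 7, 12, 8, 9, 10, 1, 11, 13, 3, 14]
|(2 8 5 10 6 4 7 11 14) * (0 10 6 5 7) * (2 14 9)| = 5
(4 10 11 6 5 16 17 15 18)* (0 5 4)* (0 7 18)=[5, 1, 2, 3, 10, 16, 4, 18, 8, 9, 11, 6, 12, 13, 14, 0, 17, 15, 7]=(0 5 16 17 15)(4 10 11 6)(7 18)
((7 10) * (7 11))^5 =((7 10 11))^5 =(7 11 10)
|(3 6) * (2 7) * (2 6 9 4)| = |(2 7 6 3 9 4)| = 6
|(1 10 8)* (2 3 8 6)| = |(1 10 6 2 3 8)| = 6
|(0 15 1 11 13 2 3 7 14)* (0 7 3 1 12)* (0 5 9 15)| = |(1 11 13 2)(5 9 15 12)(7 14)| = 4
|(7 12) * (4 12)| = |(4 12 7)| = 3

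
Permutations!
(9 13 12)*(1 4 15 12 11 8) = [0, 4, 2, 3, 15, 5, 6, 7, 1, 13, 10, 8, 9, 11, 14, 12] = (1 4 15 12 9 13 11 8)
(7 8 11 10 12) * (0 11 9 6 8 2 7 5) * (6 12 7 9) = (0 11 10 7 2 9 12 5)(6 8) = [11, 1, 9, 3, 4, 0, 8, 2, 6, 12, 7, 10, 5]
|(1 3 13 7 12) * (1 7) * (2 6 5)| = 6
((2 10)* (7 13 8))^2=(7 8 13)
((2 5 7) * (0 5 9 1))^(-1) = (0 1 9 2 7 5)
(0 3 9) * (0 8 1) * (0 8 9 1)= (9)(0 3 1 8)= [3, 8, 2, 1, 4, 5, 6, 7, 0, 9]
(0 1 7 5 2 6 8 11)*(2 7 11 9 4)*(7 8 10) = (0 1 11)(2 6 10 7 5 8 9 4) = [1, 11, 6, 3, 2, 8, 10, 5, 9, 4, 7, 0]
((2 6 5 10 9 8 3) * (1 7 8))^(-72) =(10)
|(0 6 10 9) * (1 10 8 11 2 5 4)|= 10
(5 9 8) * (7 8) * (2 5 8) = (2 5 9 7) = [0, 1, 5, 3, 4, 9, 6, 2, 8, 7]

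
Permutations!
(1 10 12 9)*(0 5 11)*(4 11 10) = (0 5 10 12 9 1 4 11) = [5, 4, 2, 3, 11, 10, 6, 7, 8, 1, 12, 0, 9]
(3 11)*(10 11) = (3 10 11) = [0, 1, 2, 10, 4, 5, 6, 7, 8, 9, 11, 3]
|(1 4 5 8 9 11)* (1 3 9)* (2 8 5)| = 12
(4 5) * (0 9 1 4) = [9, 4, 2, 3, 5, 0, 6, 7, 8, 1] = (0 9 1 4 5)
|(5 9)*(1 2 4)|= 6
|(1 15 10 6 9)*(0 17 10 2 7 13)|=|(0 17 10 6 9 1 15 2 7 13)|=10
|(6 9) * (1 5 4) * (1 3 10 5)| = 4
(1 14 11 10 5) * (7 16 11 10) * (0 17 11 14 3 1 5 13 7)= (0 17 11)(1 3)(7 16 14 10 13)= [17, 3, 2, 1, 4, 5, 6, 16, 8, 9, 13, 0, 12, 7, 10, 15, 14, 11]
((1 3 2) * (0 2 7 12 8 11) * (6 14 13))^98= ((0 2 1 3 7 12 8 11)(6 14 13))^98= (0 1 7 8)(2 3 12 11)(6 13 14)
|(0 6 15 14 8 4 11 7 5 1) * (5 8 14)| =20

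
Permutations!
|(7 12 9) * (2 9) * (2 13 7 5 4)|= |(2 9 5 4)(7 12 13)|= 12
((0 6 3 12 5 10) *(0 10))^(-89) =(0 6 3 12 5)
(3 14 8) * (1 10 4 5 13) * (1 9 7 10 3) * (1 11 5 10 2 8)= (1 3 14)(2 8 11 5 13 9 7)(4 10)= [0, 3, 8, 14, 10, 13, 6, 2, 11, 7, 4, 5, 12, 9, 1]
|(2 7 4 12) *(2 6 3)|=6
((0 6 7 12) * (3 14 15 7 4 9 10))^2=(0 4 10 14 7)(3 15 12 6 9)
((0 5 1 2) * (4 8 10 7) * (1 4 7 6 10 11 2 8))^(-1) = (0 2 11 8 1 4 5)(6 10)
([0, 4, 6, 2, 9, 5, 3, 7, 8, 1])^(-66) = (9)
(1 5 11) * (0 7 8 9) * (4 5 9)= (0 7 8 4 5 11 1 9)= [7, 9, 2, 3, 5, 11, 6, 8, 4, 0, 10, 1]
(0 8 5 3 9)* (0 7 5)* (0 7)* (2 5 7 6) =(0 8 6 2 5 3 9) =[8, 1, 5, 9, 4, 3, 2, 7, 6, 0]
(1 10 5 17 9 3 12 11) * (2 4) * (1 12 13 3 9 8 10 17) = (1 17 8 10 5)(2 4)(3 13)(11 12) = [0, 17, 4, 13, 2, 1, 6, 7, 10, 9, 5, 12, 11, 3, 14, 15, 16, 8]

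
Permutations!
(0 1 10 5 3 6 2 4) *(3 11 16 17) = (0 1 10 5 11 16 17 3 6 2 4) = [1, 10, 4, 6, 0, 11, 2, 7, 8, 9, 5, 16, 12, 13, 14, 15, 17, 3]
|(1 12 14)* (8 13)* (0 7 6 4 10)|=|(0 7 6 4 10)(1 12 14)(8 13)|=30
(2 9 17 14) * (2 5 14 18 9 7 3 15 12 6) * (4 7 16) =(2 16 4 7 3 15 12 6)(5 14)(9 17 18) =[0, 1, 16, 15, 7, 14, 2, 3, 8, 17, 10, 11, 6, 13, 5, 12, 4, 18, 9]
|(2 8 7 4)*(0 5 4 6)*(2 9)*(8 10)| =9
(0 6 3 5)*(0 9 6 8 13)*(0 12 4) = (0 8 13 12 4)(3 5 9 6) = [8, 1, 2, 5, 0, 9, 3, 7, 13, 6, 10, 11, 4, 12]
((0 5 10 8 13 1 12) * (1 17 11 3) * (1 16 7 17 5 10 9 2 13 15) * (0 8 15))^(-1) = ((0 10 15 1 12 8)(2 13 5 9)(3 16 7 17 11))^(-1) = (0 8 12 1 15 10)(2 9 5 13)(3 11 17 7 16)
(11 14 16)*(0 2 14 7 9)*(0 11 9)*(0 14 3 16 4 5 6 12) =[2, 1, 3, 16, 5, 6, 12, 14, 8, 11, 10, 7, 0, 13, 4, 15, 9] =(0 2 3 16 9 11 7 14 4 5 6 12)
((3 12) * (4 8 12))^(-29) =(3 12 8 4)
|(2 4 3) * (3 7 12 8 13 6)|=|(2 4 7 12 8 13 6 3)|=8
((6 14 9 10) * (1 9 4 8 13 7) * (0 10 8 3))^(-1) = (0 3 4 14 6 10)(1 7 13 8 9)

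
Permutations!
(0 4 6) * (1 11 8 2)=(0 4 6)(1 11 8 2)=[4, 11, 1, 3, 6, 5, 0, 7, 2, 9, 10, 8]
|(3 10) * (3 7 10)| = 2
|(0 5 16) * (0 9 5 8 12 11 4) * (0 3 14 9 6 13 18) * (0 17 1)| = 15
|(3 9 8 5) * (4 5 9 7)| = 4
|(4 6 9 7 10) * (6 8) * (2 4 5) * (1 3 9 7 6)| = 10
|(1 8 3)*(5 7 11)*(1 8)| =|(3 8)(5 7 11)| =6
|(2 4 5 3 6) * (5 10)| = 6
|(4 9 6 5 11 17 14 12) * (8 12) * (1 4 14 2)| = 24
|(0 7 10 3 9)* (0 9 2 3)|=|(0 7 10)(2 3)|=6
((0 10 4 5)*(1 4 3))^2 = (0 3 4)(1 5 10) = ((0 10 3 1 4 5))^2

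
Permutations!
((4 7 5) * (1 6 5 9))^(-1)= ((1 6 5 4 7 9))^(-1)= (1 9 7 4 5 6)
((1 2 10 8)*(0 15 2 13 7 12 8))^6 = (0 2)(1 13 7 12 8)(10 15)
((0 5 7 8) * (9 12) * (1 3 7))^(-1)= (0 8 7 3 1 5)(9 12)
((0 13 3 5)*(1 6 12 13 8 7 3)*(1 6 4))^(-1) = ((0 8 7 3 5)(1 4)(6 12 13))^(-1) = (0 5 3 7 8)(1 4)(6 13 12)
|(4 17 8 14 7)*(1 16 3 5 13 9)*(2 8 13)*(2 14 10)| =30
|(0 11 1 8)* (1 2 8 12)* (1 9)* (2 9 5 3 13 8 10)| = 18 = |(0 11 9 1 12 5 3 13 8)(2 10)|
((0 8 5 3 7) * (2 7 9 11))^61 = (0 11 5 7 9 8 2 3)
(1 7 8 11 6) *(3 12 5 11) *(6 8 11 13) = (1 7 11 8 3 12 5 13 6) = [0, 7, 2, 12, 4, 13, 1, 11, 3, 9, 10, 8, 5, 6]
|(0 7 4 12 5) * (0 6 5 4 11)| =6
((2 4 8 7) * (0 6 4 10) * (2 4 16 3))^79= ((0 6 16 3 2 10)(4 8 7))^79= (0 6 16 3 2 10)(4 8 7)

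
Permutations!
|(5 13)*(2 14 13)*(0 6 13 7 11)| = |(0 6 13 5 2 14 7 11)| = 8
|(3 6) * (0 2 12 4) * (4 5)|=10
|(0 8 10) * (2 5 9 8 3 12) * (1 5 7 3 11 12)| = 11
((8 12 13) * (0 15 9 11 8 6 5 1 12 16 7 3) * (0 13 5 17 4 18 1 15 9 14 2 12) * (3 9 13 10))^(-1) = ((0 13 6 17 4 18 1)(2 12 5 15 14)(3 10)(7 9 11 8 16))^(-1) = (0 1 18 4 17 6 13)(2 14 15 5 12)(3 10)(7 16 8 11 9)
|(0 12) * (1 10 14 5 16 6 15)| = 14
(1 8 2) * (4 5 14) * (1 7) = [0, 8, 7, 3, 5, 14, 6, 1, 2, 9, 10, 11, 12, 13, 4] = (1 8 2 7)(4 5 14)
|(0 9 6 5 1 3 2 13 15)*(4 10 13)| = |(0 9 6 5 1 3 2 4 10 13 15)| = 11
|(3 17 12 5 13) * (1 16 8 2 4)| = |(1 16 8 2 4)(3 17 12 5 13)| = 5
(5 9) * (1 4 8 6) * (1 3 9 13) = (1 4 8 6 3 9 5 13) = [0, 4, 2, 9, 8, 13, 3, 7, 6, 5, 10, 11, 12, 1]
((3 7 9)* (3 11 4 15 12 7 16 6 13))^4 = (16)(4 9 12)(7 15 11)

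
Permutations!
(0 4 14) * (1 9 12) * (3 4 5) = (0 5 3 4 14)(1 9 12) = [5, 9, 2, 4, 14, 3, 6, 7, 8, 12, 10, 11, 1, 13, 0]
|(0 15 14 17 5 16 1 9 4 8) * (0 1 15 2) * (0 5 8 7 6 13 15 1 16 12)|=44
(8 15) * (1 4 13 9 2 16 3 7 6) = (1 4 13 9 2 16 3 7 6)(8 15) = [0, 4, 16, 7, 13, 5, 1, 6, 15, 2, 10, 11, 12, 9, 14, 8, 3]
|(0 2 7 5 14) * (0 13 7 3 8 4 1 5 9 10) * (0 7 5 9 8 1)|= |(0 2 3 1 9 10 7 8 4)(5 14 13)|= 9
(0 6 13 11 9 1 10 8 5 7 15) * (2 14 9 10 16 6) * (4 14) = (0 2 4 14 9 1 16 6 13 11 10 8 5 7 15) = [2, 16, 4, 3, 14, 7, 13, 15, 5, 1, 8, 10, 12, 11, 9, 0, 6]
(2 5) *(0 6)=(0 6)(2 5)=[6, 1, 5, 3, 4, 2, 0]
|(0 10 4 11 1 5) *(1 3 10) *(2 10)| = 15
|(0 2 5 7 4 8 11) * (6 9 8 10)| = 10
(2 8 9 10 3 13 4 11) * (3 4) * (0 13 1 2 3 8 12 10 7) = (0 13 8 9 7)(1 2 12 10 4 11 3) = [13, 2, 12, 1, 11, 5, 6, 0, 9, 7, 4, 3, 10, 8]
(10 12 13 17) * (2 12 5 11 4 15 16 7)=(2 12 13 17 10 5 11 4 15 16 7)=[0, 1, 12, 3, 15, 11, 6, 2, 8, 9, 5, 4, 13, 17, 14, 16, 7, 10]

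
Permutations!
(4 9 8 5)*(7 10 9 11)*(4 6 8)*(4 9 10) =(4 11 7)(5 6 8) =[0, 1, 2, 3, 11, 6, 8, 4, 5, 9, 10, 7]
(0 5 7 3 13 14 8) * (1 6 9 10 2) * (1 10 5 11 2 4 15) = (0 11 2 10 4 15 1 6 9 5 7 3 13 14 8) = [11, 6, 10, 13, 15, 7, 9, 3, 0, 5, 4, 2, 12, 14, 8, 1]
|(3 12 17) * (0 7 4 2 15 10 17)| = |(0 7 4 2 15 10 17 3 12)| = 9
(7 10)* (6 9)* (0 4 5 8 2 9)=[4, 1, 9, 3, 5, 8, 0, 10, 2, 6, 7]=(0 4 5 8 2 9 6)(7 10)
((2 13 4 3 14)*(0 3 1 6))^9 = (0 3 14 2 13 4 1 6)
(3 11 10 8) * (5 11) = [0, 1, 2, 5, 4, 11, 6, 7, 3, 9, 8, 10] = (3 5 11 10 8)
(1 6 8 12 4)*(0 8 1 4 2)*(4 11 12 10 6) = [8, 4, 0, 3, 11, 5, 1, 7, 10, 9, 6, 12, 2] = (0 8 10 6 1 4 11 12 2)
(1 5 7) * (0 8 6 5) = (0 8 6 5 7 1) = [8, 0, 2, 3, 4, 7, 5, 1, 6]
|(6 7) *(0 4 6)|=4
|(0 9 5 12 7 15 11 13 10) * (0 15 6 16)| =|(0 9 5 12 7 6 16)(10 15 11 13)| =28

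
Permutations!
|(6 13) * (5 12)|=|(5 12)(6 13)|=2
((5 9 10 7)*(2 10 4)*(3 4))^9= ((2 10 7 5 9 3 4))^9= (2 7 9 4 10 5 3)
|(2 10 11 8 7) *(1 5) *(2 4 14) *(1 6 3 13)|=|(1 5 6 3 13)(2 10 11 8 7 4 14)|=35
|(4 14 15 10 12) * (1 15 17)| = 7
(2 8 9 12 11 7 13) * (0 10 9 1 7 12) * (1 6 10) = (0 1 7 13 2 8 6 10 9)(11 12) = [1, 7, 8, 3, 4, 5, 10, 13, 6, 0, 9, 12, 11, 2]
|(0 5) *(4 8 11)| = |(0 5)(4 8 11)| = 6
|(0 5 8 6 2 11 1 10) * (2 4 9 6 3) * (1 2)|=|(0 5 8 3 1 10)(2 11)(4 9 6)|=6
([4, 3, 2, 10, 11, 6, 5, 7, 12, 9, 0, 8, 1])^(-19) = [1, 11, 2, 8, 3, 6, 5, 7, 0, 9, 12, 10, 4]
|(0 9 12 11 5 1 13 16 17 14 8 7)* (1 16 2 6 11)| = 14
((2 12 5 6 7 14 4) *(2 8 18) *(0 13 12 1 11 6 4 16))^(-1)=(0 16 14 7 6 11 1 2 18 8 4 5 12 13)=((0 13 12 5 4 8 18 2 1 11 6 7 14 16))^(-1)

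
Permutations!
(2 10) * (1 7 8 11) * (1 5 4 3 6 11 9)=(1 7 8 9)(2 10)(3 6 11 5 4)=[0, 7, 10, 6, 3, 4, 11, 8, 9, 1, 2, 5]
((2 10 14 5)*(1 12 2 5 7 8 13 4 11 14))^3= (1 10 2 12)(4 7)(8 11)(13 14)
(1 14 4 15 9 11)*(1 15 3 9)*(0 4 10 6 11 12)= [4, 14, 2, 9, 3, 5, 11, 7, 8, 12, 6, 15, 0, 13, 10, 1]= (0 4 3 9 12)(1 14 10 6 11 15)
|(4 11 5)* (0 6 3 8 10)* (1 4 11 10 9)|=8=|(0 6 3 8 9 1 4 10)(5 11)|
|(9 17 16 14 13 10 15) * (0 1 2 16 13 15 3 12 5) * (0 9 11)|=7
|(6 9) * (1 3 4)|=|(1 3 4)(6 9)|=6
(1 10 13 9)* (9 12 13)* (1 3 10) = (3 10 9)(12 13) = [0, 1, 2, 10, 4, 5, 6, 7, 8, 3, 9, 11, 13, 12]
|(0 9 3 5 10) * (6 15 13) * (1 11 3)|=21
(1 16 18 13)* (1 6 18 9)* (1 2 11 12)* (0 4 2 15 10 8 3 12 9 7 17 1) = (0 4 2 11 9 15 10 8 3 12)(1 16 7 17)(6 18 13) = [4, 16, 11, 12, 2, 5, 18, 17, 3, 15, 8, 9, 0, 6, 14, 10, 7, 1, 13]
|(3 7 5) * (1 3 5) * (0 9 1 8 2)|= 7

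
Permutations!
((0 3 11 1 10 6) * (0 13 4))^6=((0 3 11 1 10 6 13 4))^6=(0 13 10 11)(1 3 4 6)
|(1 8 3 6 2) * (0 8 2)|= 4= |(0 8 3 6)(1 2)|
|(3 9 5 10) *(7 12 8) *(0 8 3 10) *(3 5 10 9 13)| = 10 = |(0 8 7 12 5)(3 13)(9 10)|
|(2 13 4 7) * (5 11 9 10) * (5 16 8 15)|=|(2 13 4 7)(5 11 9 10 16 8 15)|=28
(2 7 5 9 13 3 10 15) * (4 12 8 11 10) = (2 7 5 9 13 3 4 12 8 11 10 15) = [0, 1, 7, 4, 12, 9, 6, 5, 11, 13, 15, 10, 8, 3, 14, 2]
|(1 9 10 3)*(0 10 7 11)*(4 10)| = 8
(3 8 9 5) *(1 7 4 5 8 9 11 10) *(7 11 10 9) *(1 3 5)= (1 11 9 8 10 3 7 4)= [0, 11, 2, 7, 1, 5, 6, 4, 10, 8, 3, 9]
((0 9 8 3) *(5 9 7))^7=((0 7 5 9 8 3))^7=(0 7 5 9 8 3)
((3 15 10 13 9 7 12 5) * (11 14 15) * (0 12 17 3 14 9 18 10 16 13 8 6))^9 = (0 8 18 16 14 12 6 10 13 15 5)(3 17 7 9 11) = ((0 12 5 14 15 16 13 18 10 8 6)(3 11 9 7 17))^9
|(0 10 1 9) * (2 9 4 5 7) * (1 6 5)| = 14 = |(0 10 6 5 7 2 9)(1 4)|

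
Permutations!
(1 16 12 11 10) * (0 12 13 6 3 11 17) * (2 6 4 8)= (0 12 17)(1 16 13 4 8 2 6 3 11 10)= [12, 16, 6, 11, 8, 5, 3, 7, 2, 9, 1, 10, 17, 4, 14, 15, 13, 0]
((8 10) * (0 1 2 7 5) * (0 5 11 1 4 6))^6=(1 7)(2 11)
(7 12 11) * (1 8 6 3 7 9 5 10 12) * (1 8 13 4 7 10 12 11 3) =(1 13 4 7 8 6)(3 10 11 9 5 12) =[0, 13, 2, 10, 7, 12, 1, 8, 6, 5, 11, 9, 3, 4]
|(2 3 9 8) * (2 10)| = 5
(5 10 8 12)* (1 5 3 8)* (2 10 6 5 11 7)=(1 11 7 2 10)(3 8 12)(5 6)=[0, 11, 10, 8, 4, 6, 5, 2, 12, 9, 1, 7, 3]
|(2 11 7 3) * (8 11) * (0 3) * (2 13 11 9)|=15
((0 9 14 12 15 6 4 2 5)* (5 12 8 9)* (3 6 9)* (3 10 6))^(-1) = ((0 5)(2 12 15 9 14 8 10 6 4))^(-1) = (0 5)(2 4 6 10 8 14 9 15 12)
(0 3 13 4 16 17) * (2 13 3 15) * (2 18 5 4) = (0 15 18 5 4 16 17)(2 13) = [15, 1, 13, 3, 16, 4, 6, 7, 8, 9, 10, 11, 12, 2, 14, 18, 17, 0, 5]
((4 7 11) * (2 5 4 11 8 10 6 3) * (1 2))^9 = ((11)(1 2 5 4 7 8 10 6 3))^9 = (11)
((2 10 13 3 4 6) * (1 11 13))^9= (1 11 13 3 4 6 2 10)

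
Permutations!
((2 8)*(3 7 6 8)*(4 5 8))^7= ((2 3 7 6 4 5 8))^7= (8)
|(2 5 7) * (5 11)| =|(2 11 5 7)| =4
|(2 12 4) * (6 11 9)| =3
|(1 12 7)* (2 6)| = |(1 12 7)(2 6)| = 6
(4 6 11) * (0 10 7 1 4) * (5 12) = [10, 4, 2, 3, 6, 12, 11, 1, 8, 9, 7, 0, 5] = (0 10 7 1 4 6 11)(5 12)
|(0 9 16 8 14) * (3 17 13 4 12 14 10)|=|(0 9 16 8 10 3 17 13 4 12 14)|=11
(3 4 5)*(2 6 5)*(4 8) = (2 6 5 3 8 4) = [0, 1, 6, 8, 2, 3, 5, 7, 4]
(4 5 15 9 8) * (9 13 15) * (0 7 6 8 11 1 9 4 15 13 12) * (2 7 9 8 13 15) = (0 9 11 1 8 2 7 6 13 15 12)(4 5) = [9, 8, 7, 3, 5, 4, 13, 6, 2, 11, 10, 1, 0, 15, 14, 12]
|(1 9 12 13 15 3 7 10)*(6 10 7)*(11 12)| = |(1 9 11 12 13 15 3 6 10)| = 9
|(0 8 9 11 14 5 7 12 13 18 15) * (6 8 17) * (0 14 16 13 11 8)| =|(0 17 6)(5 7 12 11 16 13 18 15 14)(8 9)| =18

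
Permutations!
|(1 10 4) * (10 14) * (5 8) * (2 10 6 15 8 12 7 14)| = |(1 2 10 4)(5 12 7 14 6 15 8)| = 28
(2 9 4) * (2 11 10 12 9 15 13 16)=[0, 1, 15, 3, 11, 5, 6, 7, 8, 4, 12, 10, 9, 16, 14, 13, 2]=(2 15 13 16)(4 11 10 12 9)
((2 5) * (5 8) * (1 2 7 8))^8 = (5 8 7) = ((1 2)(5 7 8))^8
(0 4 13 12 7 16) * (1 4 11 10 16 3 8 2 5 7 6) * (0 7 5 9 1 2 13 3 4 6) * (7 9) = (0 11 10 16 9 1 6 2 7 4 3 8 13 12) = [11, 6, 7, 8, 3, 5, 2, 4, 13, 1, 16, 10, 0, 12, 14, 15, 9]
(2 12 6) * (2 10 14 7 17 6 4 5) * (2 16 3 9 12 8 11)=(2 8 11)(3 9 12 4 5 16)(6 10 14 7 17)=[0, 1, 8, 9, 5, 16, 10, 17, 11, 12, 14, 2, 4, 13, 7, 15, 3, 6]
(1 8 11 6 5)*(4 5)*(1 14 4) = [0, 8, 2, 3, 5, 14, 1, 7, 11, 9, 10, 6, 12, 13, 4] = (1 8 11 6)(4 5 14)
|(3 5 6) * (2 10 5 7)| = |(2 10 5 6 3 7)| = 6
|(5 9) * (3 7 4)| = 6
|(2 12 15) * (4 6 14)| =3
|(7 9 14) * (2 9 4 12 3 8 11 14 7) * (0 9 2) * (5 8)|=|(0 9 7 4 12 3 5 8 11 14)|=10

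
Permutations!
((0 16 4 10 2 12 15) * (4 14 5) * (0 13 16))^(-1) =((2 12 15 13 16 14 5 4 10))^(-1) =(2 10 4 5 14 16 13 15 12)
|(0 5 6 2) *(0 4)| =5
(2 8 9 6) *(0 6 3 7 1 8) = (0 6 2)(1 8 9 3 7) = [6, 8, 0, 7, 4, 5, 2, 1, 9, 3]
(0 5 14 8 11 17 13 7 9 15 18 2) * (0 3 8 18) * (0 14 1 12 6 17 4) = (0 5 1 12 6 17 13 7 9 15 14 18 2 3 8 11 4) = [5, 12, 3, 8, 0, 1, 17, 9, 11, 15, 10, 4, 6, 7, 18, 14, 16, 13, 2]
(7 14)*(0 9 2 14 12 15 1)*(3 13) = [9, 0, 14, 13, 4, 5, 6, 12, 8, 2, 10, 11, 15, 3, 7, 1] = (0 9 2 14 7 12 15 1)(3 13)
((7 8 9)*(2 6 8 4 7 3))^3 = ((2 6 8 9 3)(4 7))^3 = (2 9 6 3 8)(4 7)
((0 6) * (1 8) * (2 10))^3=((0 6)(1 8)(2 10))^3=(0 6)(1 8)(2 10)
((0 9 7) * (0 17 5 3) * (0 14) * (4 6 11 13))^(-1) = ((0 9 7 17 5 3 14)(4 6 11 13))^(-1) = (0 14 3 5 17 7 9)(4 13 11 6)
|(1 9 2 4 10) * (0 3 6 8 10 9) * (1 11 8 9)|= |(0 3 6 9 2 4 1)(8 10 11)|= 21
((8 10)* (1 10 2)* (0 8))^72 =(0 2 10 8 1) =((0 8 2 1 10))^72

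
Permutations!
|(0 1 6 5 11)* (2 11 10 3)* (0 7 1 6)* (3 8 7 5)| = 10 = |(0 6 3 2 11 5 10 8 7 1)|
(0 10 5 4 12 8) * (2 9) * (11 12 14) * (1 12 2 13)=(0 10 5 4 14 11 2 9 13 1 12 8)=[10, 12, 9, 3, 14, 4, 6, 7, 0, 13, 5, 2, 8, 1, 11]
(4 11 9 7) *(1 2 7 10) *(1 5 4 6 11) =(1 2 7 6 11 9 10 5 4) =[0, 2, 7, 3, 1, 4, 11, 6, 8, 10, 5, 9]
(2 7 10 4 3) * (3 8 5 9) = (2 7 10 4 8 5 9 3) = [0, 1, 7, 2, 8, 9, 6, 10, 5, 3, 4]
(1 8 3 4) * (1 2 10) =[0, 8, 10, 4, 2, 5, 6, 7, 3, 9, 1] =(1 8 3 4 2 10)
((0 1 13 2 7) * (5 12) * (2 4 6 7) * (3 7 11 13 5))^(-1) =(0 7 3 12 5 1)(4 13 11 6)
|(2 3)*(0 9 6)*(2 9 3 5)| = |(0 3 9 6)(2 5)| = 4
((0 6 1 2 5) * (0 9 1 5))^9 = ((0 6 5 9 1 2))^9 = (0 9)(1 6)(2 5)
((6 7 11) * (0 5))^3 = (11)(0 5)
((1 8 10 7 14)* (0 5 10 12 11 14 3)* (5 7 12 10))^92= (0 3 7)(1 10 11)(8 12 14)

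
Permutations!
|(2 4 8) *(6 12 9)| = |(2 4 8)(6 12 9)| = 3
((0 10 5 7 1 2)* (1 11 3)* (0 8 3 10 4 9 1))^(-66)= ((0 4 9 1 2 8 3)(5 7 11 10))^(-66)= (0 2 4 8 9 3 1)(5 11)(7 10)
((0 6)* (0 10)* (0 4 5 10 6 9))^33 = (10)(0 9)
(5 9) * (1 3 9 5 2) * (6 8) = (1 3 9 2)(6 8) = [0, 3, 1, 9, 4, 5, 8, 7, 6, 2]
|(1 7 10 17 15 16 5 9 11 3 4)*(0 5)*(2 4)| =13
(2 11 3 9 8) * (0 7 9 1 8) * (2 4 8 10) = (0 7 9)(1 10 2 11 3)(4 8) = [7, 10, 11, 1, 8, 5, 6, 9, 4, 0, 2, 3]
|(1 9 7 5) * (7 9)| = 3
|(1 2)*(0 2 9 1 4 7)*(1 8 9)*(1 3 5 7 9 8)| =|(0 2 4 9 1 3 5 7)| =8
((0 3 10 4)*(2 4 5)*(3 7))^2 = ((0 7 3 10 5 2 4))^2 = (0 3 5 4 7 10 2)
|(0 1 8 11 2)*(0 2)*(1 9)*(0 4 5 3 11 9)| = |(1 8 9)(3 11 4 5)| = 12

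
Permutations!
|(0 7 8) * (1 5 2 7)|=6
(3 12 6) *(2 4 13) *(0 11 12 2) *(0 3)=(0 11 12 6)(2 4 13 3)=[11, 1, 4, 2, 13, 5, 0, 7, 8, 9, 10, 12, 6, 3]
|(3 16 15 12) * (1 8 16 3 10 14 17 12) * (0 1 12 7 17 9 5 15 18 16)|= |(0 1 8)(5 15 12 10 14 9)(7 17)(16 18)|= 6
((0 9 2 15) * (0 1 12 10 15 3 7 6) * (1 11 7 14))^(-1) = ((0 9 2 3 14 1 12 10 15 11 7 6))^(-1) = (0 6 7 11 15 10 12 1 14 3 2 9)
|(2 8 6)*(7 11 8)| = |(2 7 11 8 6)| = 5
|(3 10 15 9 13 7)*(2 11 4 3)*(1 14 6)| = |(1 14 6)(2 11 4 3 10 15 9 13 7)| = 9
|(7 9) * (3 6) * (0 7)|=6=|(0 7 9)(3 6)|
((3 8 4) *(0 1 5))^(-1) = ((0 1 5)(3 8 4))^(-1) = (0 5 1)(3 4 8)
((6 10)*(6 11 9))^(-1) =((6 10 11 9))^(-1) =(6 9 11 10)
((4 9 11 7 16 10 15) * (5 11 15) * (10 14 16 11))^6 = ((4 9 15)(5 10)(7 11)(14 16))^6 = (16)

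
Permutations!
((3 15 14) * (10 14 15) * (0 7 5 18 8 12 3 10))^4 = ((0 7 5 18 8 12 3)(10 14))^4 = (0 8 7 12 5 3 18)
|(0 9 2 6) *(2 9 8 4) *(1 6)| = 6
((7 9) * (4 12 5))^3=((4 12 5)(7 9))^3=(12)(7 9)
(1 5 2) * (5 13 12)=(1 13 12 5 2)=[0, 13, 1, 3, 4, 2, 6, 7, 8, 9, 10, 11, 5, 12]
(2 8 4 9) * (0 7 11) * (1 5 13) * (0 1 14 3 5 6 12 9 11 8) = [7, 6, 0, 5, 11, 13, 12, 8, 4, 2, 10, 1, 9, 14, 3] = (0 7 8 4 11 1 6 12 9 2)(3 5 13 14)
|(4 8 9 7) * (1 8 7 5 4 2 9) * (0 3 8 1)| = 15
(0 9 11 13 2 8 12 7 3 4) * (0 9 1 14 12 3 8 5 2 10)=(0 1 14 12 7 8 3 4 9 11 13 10)(2 5)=[1, 14, 5, 4, 9, 2, 6, 8, 3, 11, 0, 13, 7, 10, 12]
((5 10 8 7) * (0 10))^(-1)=((0 10 8 7 5))^(-1)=(0 5 7 8 10)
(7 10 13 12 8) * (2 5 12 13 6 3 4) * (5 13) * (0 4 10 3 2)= (0 4)(2 13 5 12 8 7 3 10 6)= [4, 1, 13, 10, 0, 12, 2, 3, 7, 9, 6, 11, 8, 5]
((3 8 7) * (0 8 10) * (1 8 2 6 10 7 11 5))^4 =(11)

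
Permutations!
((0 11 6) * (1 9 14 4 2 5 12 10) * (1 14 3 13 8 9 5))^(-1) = (0 6 11)(1 2 4 14 10 12 5)(3 9 8 13)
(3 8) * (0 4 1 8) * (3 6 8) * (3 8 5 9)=(0 4 1 8 6 5 9 3)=[4, 8, 2, 0, 1, 9, 5, 7, 6, 3]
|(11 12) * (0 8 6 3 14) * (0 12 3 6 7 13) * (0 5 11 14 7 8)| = 10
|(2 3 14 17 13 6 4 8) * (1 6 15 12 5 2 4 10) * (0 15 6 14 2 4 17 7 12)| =|(0 15)(1 14 7 12 5 4 8 17 13 6 10)(2 3)| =22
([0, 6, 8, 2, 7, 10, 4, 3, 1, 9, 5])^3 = (1 7 8 4 2 6 3)(5 10)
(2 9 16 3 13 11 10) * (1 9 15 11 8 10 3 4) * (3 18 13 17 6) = [0, 9, 15, 17, 1, 5, 3, 7, 10, 16, 2, 18, 12, 8, 14, 11, 4, 6, 13] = (1 9 16 4)(2 15 11 18 13 8 10)(3 17 6)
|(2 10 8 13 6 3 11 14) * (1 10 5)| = 10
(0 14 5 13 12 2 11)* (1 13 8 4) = (0 14 5 8 4 1 13 12 2 11) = [14, 13, 11, 3, 1, 8, 6, 7, 4, 9, 10, 0, 2, 12, 5]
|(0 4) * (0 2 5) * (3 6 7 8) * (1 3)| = |(0 4 2 5)(1 3 6 7 8)| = 20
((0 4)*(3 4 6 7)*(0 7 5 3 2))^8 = (0 6 5 3 4 7 2)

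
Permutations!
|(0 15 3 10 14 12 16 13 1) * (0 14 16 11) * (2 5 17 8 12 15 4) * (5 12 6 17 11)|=|(0 4 2 12 5 11)(1 14 15 3 10 16 13)(6 17 8)|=42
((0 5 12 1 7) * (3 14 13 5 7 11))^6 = ((0 7)(1 11 3 14 13 5 12))^6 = (1 12 5 13 14 3 11)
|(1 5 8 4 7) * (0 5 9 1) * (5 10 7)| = 6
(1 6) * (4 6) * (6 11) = (1 4 11 6) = [0, 4, 2, 3, 11, 5, 1, 7, 8, 9, 10, 6]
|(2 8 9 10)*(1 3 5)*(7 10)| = |(1 3 5)(2 8 9 7 10)| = 15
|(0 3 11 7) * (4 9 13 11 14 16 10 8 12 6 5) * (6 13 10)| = |(0 3 14 16 6 5 4 9 10 8 12 13 11 7)| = 14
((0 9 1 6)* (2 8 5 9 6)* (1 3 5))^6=(9)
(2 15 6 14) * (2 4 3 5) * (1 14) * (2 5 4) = [0, 14, 15, 4, 3, 5, 1, 7, 8, 9, 10, 11, 12, 13, 2, 6] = (1 14 2 15 6)(3 4)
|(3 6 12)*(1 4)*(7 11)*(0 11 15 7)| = 6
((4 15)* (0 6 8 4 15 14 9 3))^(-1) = (15)(0 3 9 14 4 8 6) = ((15)(0 6 8 4 14 9 3))^(-1)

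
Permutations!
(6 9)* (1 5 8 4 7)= [0, 5, 2, 3, 7, 8, 9, 1, 4, 6]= (1 5 8 4 7)(6 9)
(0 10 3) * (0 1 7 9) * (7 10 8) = (0 8 7 9)(1 10 3) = [8, 10, 2, 1, 4, 5, 6, 9, 7, 0, 3]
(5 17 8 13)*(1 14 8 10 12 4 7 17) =(1 14 8 13 5)(4 7 17 10 12) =[0, 14, 2, 3, 7, 1, 6, 17, 13, 9, 12, 11, 4, 5, 8, 15, 16, 10]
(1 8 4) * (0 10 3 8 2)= (0 10 3 8 4 1 2)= [10, 2, 0, 8, 1, 5, 6, 7, 4, 9, 3]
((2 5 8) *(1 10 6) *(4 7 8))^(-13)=(1 6 10)(2 4 8 5 7)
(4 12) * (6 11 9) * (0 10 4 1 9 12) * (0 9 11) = (0 10 4 9 6)(1 11 12) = [10, 11, 2, 3, 9, 5, 0, 7, 8, 6, 4, 12, 1]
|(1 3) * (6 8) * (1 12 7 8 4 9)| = 8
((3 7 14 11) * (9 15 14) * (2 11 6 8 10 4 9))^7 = ((2 11 3 7)(4 9 15 14 6 8 10))^7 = (15)(2 7 3 11)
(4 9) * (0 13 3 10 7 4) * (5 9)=[13, 1, 2, 10, 5, 9, 6, 4, 8, 0, 7, 11, 12, 3]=(0 13 3 10 7 4 5 9)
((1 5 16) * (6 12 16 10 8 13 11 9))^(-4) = ((1 5 10 8 13 11 9 6 12 16))^(-4) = (1 9 10 12 13)(5 6 8 16 11)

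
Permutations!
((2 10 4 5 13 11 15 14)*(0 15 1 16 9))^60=((0 15 14 2 10 4 5 13 11 1 16 9))^60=(16)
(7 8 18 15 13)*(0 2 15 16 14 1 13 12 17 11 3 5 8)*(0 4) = (0 2 15 12 17 11 3 5 8 18 16 14 1 13 7 4) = [2, 13, 15, 5, 0, 8, 6, 4, 18, 9, 10, 3, 17, 7, 1, 12, 14, 11, 16]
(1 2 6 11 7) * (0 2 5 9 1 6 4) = [2, 5, 4, 3, 0, 9, 11, 6, 8, 1, 10, 7] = (0 2 4)(1 5 9)(6 11 7)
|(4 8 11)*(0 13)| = |(0 13)(4 8 11)| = 6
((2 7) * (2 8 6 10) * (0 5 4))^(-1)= ((0 5 4)(2 7 8 6 10))^(-1)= (0 4 5)(2 10 6 8 7)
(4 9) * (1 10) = (1 10)(4 9) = [0, 10, 2, 3, 9, 5, 6, 7, 8, 4, 1]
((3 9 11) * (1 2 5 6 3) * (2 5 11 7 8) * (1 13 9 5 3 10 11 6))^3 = (2 11 7 6 13 8 10 9)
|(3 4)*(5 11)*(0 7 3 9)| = 10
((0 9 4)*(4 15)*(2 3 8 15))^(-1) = (0 4 15 8 3 2 9) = ((0 9 2 3 8 15 4))^(-1)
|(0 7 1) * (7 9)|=|(0 9 7 1)|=4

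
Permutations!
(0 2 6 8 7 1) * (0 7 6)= (0 2)(1 7)(6 8)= [2, 7, 0, 3, 4, 5, 8, 1, 6]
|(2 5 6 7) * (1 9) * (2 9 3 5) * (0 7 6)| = |(0 7 9 1 3 5)| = 6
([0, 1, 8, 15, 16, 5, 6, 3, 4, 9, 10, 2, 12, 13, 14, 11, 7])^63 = [0, 1, 11, 7, 8, 5, 6, 16, 2, 9, 10, 15, 12, 13, 14, 3, 4]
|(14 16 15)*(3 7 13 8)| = |(3 7 13 8)(14 16 15)| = 12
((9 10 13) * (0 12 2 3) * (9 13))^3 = ((13)(0 12 2 3)(9 10))^3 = (13)(0 3 2 12)(9 10)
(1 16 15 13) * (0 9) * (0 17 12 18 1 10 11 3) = [9, 16, 2, 0, 4, 5, 6, 7, 8, 17, 11, 3, 18, 10, 14, 13, 15, 12, 1] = (0 9 17 12 18 1 16 15 13 10 11 3)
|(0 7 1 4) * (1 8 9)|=|(0 7 8 9 1 4)|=6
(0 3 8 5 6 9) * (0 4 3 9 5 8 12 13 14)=[9, 1, 2, 12, 3, 6, 5, 7, 8, 4, 10, 11, 13, 14, 0]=(0 9 4 3 12 13 14)(5 6)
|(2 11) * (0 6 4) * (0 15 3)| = |(0 6 4 15 3)(2 11)| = 10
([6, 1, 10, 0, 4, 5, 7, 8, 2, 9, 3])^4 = (0 2 6 10 7 3 8)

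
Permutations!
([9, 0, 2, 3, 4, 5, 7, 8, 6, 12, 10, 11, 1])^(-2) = (0 12)(1 9)(6 7 8)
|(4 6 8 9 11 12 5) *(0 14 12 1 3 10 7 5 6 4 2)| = |(0 14 12 6 8 9 11 1 3 10 7 5 2)| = 13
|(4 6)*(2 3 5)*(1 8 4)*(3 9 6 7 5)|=8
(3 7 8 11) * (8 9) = [0, 1, 2, 7, 4, 5, 6, 9, 11, 8, 10, 3] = (3 7 9 8 11)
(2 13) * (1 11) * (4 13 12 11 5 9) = (1 5 9 4 13 2 12 11) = [0, 5, 12, 3, 13, 9, 6, 7, 8, 4, 10, 1, 11, 2]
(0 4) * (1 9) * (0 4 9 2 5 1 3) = (0 9 3)(1 2 5) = [9, 2, 5, 0, 4, 1, 6, 7, 8, 3]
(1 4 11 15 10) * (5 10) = [0, 4, 2, 3, 11, 10, 6, 7, 8, 9, 1, 15, 12, 13, 14, 5] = (1 4 11 15 5 10)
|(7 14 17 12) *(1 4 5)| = 12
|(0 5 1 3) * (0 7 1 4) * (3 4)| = |(0 5 3 7 1 4)| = 6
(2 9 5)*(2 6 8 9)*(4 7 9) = (4 7 9 5 6 8) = [0, 1, 2, 3, 7, 6, 8, 9, 4, 5]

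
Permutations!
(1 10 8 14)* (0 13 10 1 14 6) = (14)(0 13 10 8 6) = [13, 1, 2, 3, 4, 5, 0, 7, 6, 9, 8, 11, 12, 10, 14]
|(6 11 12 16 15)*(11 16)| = |(6 16 15)(11 12)| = 6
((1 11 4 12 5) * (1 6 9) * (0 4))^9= ((0 4 12 5 6 9 1 11))^9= (0 4 12 5 6 9 1 11)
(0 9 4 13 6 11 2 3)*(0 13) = [9, 1, 3, 13, 0, 5, 11, 7, 8, 4, 10, 2, 12, 6] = (0 9 4)(2 3 13 6 11)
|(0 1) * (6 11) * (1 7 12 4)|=|(0 7 12 4 1)(6 11)|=10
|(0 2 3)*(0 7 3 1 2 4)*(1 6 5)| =4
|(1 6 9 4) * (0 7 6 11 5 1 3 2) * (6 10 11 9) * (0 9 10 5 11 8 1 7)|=|(11)(1 10 8)(2 9 4 3)(5 7)|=12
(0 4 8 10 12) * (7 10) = (0 4 8 7 10 12) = [4, 1, 2, 3, 8, 5, 6, 10, 7, 9, 12, 11, 0]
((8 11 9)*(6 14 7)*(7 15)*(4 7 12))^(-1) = ((4 7 6 14 15 12)(8 11 9))^(-1) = (4 12 15 14 6 7)(8 9 11)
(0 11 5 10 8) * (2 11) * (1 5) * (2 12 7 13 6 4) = (0 12 7 13 6 4 2 11 1 5 10 8) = [12, 5, 11, 3, 2, 10, 4, 13, 0, 9, 8, 1, 7, 6]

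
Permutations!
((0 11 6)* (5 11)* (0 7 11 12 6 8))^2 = ((0 5 12 6 7 11 8))^2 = (0 12 7 8 5 6 11)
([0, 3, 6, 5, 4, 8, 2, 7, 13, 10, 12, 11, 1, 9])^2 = (1 5 13 10)(3 8 9 12)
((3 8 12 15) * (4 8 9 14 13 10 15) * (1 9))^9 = (1 14 10 3 9 13 15)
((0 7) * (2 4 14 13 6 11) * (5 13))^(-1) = (0 7)(2 11 6 13 5 14 4) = ((0 7)(2 4 14 5 13 6 11))^(-1)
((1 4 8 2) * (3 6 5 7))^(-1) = (1 2 8 4)(3 7 5 6)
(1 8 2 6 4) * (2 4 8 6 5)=(1 6 8 4)(2 5)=[0, 6, 5, 3, 1, 2, 8, 7, 4]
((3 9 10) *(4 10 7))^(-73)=((3 9 7 4 10))^(-73)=(3 7 10 9 4)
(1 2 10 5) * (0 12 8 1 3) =(0 12 8 1 2 10 5 3) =[12, 2, 10, 0, 4, 3, 6, 7, 1, 9, 5, 11, 8]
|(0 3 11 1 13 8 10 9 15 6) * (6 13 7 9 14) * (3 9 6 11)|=11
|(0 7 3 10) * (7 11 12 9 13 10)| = 6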